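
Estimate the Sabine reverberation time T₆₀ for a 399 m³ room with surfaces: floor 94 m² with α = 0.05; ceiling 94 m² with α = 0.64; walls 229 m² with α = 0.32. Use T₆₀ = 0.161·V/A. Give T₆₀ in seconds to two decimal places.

Summing Sᵢαᵢ: 94·0.05 + 94·0.64 + 229·0.32 = 138.14 m².
T₆₀ = 0.161 × 399 / 138.14 = 0.465 s.

0.47 s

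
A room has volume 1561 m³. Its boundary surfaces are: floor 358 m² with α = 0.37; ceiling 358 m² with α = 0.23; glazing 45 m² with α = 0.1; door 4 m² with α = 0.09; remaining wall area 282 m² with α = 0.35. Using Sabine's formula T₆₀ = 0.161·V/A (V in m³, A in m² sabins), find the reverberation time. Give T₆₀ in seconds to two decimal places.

Total absorption A = 358·0.37 + 358·0.23 + 45·0.1 + 4·0.09 + 282·0.35 = 318.36 m² sabins.
T₆₀ = 0.161·V/A = 0.161·1561/318.36 = 0.789 s.

0.79 s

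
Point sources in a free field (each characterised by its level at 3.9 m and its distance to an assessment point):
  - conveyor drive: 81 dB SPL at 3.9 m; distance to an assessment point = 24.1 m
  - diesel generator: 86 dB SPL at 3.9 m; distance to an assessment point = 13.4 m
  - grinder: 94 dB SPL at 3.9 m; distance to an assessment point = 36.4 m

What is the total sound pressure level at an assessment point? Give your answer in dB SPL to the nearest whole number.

78 dB SPL

First find each source's level at the receiver (point-source: −20·log₁₀(r/r_ref)), then combine on an intensity basis.
conveyor drive: 81 − 20·log₁₀(24.1/3.9) = 81 − 15.82 = 65.18 dB SPL.
diesel generator: 86 − 20·log₁₀(13.4/3.9) = 86 − 10.72 = 75.28 dB SPL.
grinder: 94 − 20·log₁₀(36.4/3.9) = 94 − 19.40 = 74.60 dB SPL.
Σ 10^(L/10) = 6.585e+07 → L_total = 10·log₁₀(6.585e+07) = 78.19 dB SPL.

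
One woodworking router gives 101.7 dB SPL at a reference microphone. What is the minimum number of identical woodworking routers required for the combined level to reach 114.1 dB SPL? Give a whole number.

Need L₁ + 10·log₁₀ N ≥ 114.1, i.e. log₁₀ N ≥ 1.24.
N ≥ 10^(12.4/10) = 17.378, so N = 18.

18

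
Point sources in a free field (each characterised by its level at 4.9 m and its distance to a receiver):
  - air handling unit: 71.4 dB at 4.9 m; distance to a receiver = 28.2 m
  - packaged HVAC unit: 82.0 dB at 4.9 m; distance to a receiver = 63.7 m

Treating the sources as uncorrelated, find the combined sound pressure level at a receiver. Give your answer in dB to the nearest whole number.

61 dB

Apply inverse-square spreading to bring every level to the receiver, then sum 10^(L/10).
air handling unit: 71.4 − 20·log₁₀(28.2/4.9) = 71.4 − 15.20 = 56.20 dB.
packaged HVAC unit: 82.0 − 20·log₁₀(63.7/4.9) = 82.0 − 22.28 = 59.72 dB.
Σ 10^(L/10) = 1.355e+06 → L_total = 10·log₁₀(1.355e+06) = 61.32 dB.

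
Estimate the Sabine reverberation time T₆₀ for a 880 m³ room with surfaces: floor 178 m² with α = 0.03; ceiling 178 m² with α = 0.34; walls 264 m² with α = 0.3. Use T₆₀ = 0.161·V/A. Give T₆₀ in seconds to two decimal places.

0.98 s

Summing Sᵢαᵢ: 178·0.03 + 178·0.34 + 264·0.3 = 145.06 m².
T₆₀ = 0.161 × 880 / 145.06 = 0.977 s.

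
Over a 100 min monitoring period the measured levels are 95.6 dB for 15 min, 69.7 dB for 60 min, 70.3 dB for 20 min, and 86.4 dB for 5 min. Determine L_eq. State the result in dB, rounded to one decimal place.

The energy average is taken in the linear domain: L_eq = 10·log₁₀[(Σ tᵢ·10^(Lᵢ/10))/T], T = 100 min.
Σ tᵢ·10^(Lᵢ/10) = 15·10^(95.6/10) + 60·10^(69.7/10) + 20·10^(70.3/10) + 5·10^(86.4/10) = 5.742e+10.
L_eq = 10·log₁₀(5.742e+10/100) = 87.59 dB.

87.6 dB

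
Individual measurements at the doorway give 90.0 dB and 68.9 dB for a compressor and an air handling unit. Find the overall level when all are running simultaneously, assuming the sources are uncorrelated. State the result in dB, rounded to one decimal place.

For uncorrelated sources the intensities add, so convert each level to linear form, sum, and take 10·log₁₀ of the total.
Σ 10^(L/10) = 10^(90.0/10) + 10^(68.9/10) = 1.008e+09.
L_total = 10·log₁₀(1.008e+09) = 90.03 dB.

90.0 dB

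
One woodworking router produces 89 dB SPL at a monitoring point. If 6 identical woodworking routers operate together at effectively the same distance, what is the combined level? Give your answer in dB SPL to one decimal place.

With 6 equal, uncorrelated contributions the intensity is 6× that of one unit, giving a rise of 10·log₁₀ 6.
L_total = 89 + 10·log₁₀(6) = 89 + 7.782 = 96.78 dB SPL.

96.8 dB SPL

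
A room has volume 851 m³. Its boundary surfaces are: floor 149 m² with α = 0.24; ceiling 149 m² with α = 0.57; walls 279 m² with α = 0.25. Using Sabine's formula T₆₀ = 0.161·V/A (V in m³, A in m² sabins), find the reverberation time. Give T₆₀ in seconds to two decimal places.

0.72 s

Summing Sᵢαᵢ: 149·0.24 + 149·0.57 + 279·0.25 = 190.44 m².
T₆₀ = 0.161 × 851 / 190.44 = 0.719 s.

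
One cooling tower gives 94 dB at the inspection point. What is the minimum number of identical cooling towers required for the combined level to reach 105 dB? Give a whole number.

The shortfall is 105 − 94 = 11.0 dB, and N units add 10·log₁₀ N, so need 10·log₁₀ N ≥ 11.0.
N ≥ 10^(11.0/10) = 12.589, so N = 13.

13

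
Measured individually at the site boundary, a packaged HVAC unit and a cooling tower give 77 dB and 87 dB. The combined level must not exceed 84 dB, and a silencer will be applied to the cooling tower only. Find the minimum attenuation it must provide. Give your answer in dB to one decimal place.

Everything except the cooling tower sums to 10^(77/10) = 5.012e+07 in linear terms, 77.00 dB.
To meet 84 dB overall, the treated cooling tower may contribute at most 10^(84/10) − 5.012e+07 = 2.011e+08, i.e. 83.03 dB.
So the cooling tower must be reduced from 87 to 83.03 dB: IL = 3.97 dB.

4.0 dB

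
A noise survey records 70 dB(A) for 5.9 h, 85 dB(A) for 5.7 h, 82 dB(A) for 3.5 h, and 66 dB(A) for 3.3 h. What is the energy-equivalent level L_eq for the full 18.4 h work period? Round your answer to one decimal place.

81.2 dB(A)

L_eq = 10·log₁₀[(1/T)·Σ tᵢ·10^(Lᵢ/10)] with T = 18.4 h.
Σ tᵢ·10^(Lᵢ/10) = 5.9·10^(70/10) + 5.7·10^(85/10) + 3.5·10^(82/10) + 3.3·10^(66/10) = 2.429e+09.
L_eq = 10·log₁₀(2.429e+09/18.4) = 81.21 dB(A).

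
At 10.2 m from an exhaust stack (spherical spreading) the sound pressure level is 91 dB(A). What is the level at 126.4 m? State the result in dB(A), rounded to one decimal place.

69.1 dB(A)

For a point source, L₂ = L₁ − 20·log₁₀(r₂/r₁).
L₂ = 91 − 20·log₁₀(126.4/10.2) = 91 − 21.863 = 69.14 dB(A).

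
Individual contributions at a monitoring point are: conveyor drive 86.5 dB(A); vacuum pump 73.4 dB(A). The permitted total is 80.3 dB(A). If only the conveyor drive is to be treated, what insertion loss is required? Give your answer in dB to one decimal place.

7.2 dB

Everything except the conveyor drive sums to 10^(73.4/10) = 2.188e+07 in linear terms, 73.40 dB(A).
To meet 80.3 dB(A) overall, the treated conveyor drive may contribute at most 10^(80.3/10) − 2.188e+07 = 8.527e+07, i.e. 79.31 dB(A).
Required insertion loss = 86.5 − 79.31 = 7.19 dB.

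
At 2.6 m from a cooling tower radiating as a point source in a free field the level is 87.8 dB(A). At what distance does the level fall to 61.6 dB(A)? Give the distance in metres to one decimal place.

For a point source L₁ − L₂ = 20·log₁₀(r₂/r₁), so r₂ = r₁·10^((L₁−L₂)/20).
r₂ = 2.6·10^((87.8−61.6)/20) = 2.6·10^(26.2/20) = 53.09 m.

53.1 m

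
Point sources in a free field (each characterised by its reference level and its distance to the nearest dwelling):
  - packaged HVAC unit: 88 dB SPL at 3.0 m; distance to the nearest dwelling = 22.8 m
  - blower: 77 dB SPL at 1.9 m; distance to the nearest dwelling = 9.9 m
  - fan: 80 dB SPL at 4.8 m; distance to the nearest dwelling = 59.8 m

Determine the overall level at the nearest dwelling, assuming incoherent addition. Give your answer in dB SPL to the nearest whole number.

71 dB SPL

Propagate each source to the receiver with L = L_ref − 20·log₁₀(r/r_ref), then add intensities.
packaged HVAC unit: 88 − 20·log₁₀(22.8/3.0) = 88 − 17.62 = 70.38 dB SPL.
blower: 77 − 20·log₁₀(9.9/1.9) = 77 − 14.34 = 62.66 dB SPL.
fan: 80 − 20·log₁₀(59.8/4.8) = 80 − 21.91 = 58.09 dB SPL.
Σ 10^(L/10) = 1.341e+07 → L_total = 10·log₁₀(1.341e+07) = 71.28 dB SPL.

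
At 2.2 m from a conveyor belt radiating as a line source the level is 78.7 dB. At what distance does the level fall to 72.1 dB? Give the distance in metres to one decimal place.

10.1 m

The 6.6 dB drop corresponds to a distance ratio of 10^(6.6/10) for a line source.
r₂ = 2.2·10^((78.7−72.1)/10) = 2.2·10^(6.6/10) = 10.06 m.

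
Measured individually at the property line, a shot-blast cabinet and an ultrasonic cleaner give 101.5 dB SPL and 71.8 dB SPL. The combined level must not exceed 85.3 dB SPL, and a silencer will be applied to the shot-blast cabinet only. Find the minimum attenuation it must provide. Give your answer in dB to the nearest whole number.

Fixed contribution from the other source: Σ 10^(L/10) = 10^(71.8/10) = 1.514e+07 (71.80 dB SPL).
The limit corresponds to 10^(85.3/10) = 3.388e+08; subtracting the fixed part leaves 3.237e+08 for the shot-blast cabinet, i.e. 85.10 dB SPL.
Required insertion loss = 101.5 − 85.10 = 16.40 dB.

16 dB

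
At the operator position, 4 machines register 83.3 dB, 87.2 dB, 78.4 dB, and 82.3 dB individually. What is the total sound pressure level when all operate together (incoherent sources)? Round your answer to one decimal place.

89.9 dB

For uncorrelated sources the intensities add, so convert each level to linear form, sum, and take 10·log₁₀ of the total.
Σ 10^(L/10) = 10^(83.3/10) + 10^(87.2/10) + 10^(78.4/10) + 10^(82.3/10) = 9.776e+08.
L_total = 10·log₁₀(9.776e+08) = 89.90 dB.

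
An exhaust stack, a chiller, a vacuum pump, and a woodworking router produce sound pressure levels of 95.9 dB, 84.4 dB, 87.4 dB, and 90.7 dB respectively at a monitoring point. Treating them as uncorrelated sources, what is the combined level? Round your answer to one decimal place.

97.7 dB

For uncorrelated sources the intensities add, so convert each level to linear form, sum, and take 10·log₁₀ of the total.
Σ 10^(L/10) = 10^(95.9/10) + 10^(84.4/10) + 10^(87.4/10) + 10^(90.7/10) = 5.890e+09.
L_total = 10·log₁₀(5.890e+09) = 97.70 dB.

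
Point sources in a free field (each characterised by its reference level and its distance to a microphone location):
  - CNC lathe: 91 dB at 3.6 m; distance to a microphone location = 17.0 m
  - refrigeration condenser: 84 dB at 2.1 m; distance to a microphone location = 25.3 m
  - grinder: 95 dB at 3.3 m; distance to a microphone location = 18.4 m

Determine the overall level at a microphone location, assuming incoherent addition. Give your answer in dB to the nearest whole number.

82 dB

First find each source's level at the receiver (point-source: −20·log₁₀(r/r_ref)), then combine on an intensity basis.
CNC lathe: 91 − 20·log₁₀(17.0/3.6) = 91 − 13.48 = 77.52 dB.
refrigeration condenser: 84 − 20·log₁₀(25.3/2.1) = 84 − 21.62 = 62.38 dB.
grinder: 95 − 20·log₁₀(18.4/3.3) = 95 − 14.93 = 80.07 dB.
Σ 10^(L/10) = 1.599e+08 → L_total = 10·log₁₀(1.599e+08) = 82.04 dB.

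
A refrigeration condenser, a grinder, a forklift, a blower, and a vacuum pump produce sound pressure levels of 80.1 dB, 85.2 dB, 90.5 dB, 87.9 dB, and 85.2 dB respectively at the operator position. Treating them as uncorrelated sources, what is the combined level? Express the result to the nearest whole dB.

For uncorrelated sources the intensities add, so convert each level to linear form, sum, and take 10·log₁₀ of the total.
Σ 10^(L/10) = 10^(80.1/10) + 10^(85.2/10) + 10^(90.5/10) + 10^(87.9/10) + 10^(85.2/10) = 2.503e+09.
L_total = 10·log₁₀(2.503e+09) = 93.98 dB.

94 dB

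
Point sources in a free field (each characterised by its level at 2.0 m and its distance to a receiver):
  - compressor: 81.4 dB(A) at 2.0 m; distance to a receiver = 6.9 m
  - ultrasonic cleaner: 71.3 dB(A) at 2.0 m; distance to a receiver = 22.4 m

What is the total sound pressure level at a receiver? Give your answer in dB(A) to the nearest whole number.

71 dB(A)

Propagate each source to the receiver with L = L_ref − 20·log₁₀(r/r_ref), then add intensities.
compressor: 81.4 − 20·log₁₀(6.9/2.0) = 81.4 − 10.76 = 70.64 dB(A).
ultrasonic cleaner: 71.3 − 20·log₁₀(22.4/2.0) = 71.3 − 20.98 = 50.32 dB(A).
Σ 10^(L/10) = 1.170e+07 → L_total = 10·log₁₀(1.170e+07) = 70.68 dB(A).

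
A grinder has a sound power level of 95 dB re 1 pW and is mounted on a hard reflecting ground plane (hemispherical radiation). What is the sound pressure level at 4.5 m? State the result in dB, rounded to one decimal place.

L_p = L_w − 10·log₁₀(2π·r²) with r = 4.5 m.
2π·r² = 127.2 m², 10·log₁₀ of that is 21.046 dB.
L_p = 95 − 21.046 = 73.95 dB.

74.0 dB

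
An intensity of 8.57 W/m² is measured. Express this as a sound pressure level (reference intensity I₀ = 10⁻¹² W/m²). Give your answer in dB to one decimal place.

129.3 dB

L = 10·log₁₀(I/I₀) = 10·log₁₀(8.57/10⁻¹²) = 10·log₁₀(8.57×10^12).
L = 10·(0.9330 + 12) = 129.33 dB.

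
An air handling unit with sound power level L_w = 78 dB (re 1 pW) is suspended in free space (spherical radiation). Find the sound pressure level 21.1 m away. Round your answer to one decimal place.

The power spreads over a sphere of area 4π·r², so L_p = L_w − 10·log₁₀(4π·r²).
4π·r² = 5595 m², 10·log₁₀ of that is 37.478 dB.
L_p = 78 − 37.478 = 40.52 dB.

40.5 dB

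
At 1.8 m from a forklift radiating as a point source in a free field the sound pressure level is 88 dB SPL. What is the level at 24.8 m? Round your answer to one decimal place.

Spherical spreading from a point source gives a 20·log₁₀(r₂/r₁) drop.
L₂ = 88 − 20·log₁₀(24.8/1.8) = 88 − 22.784 = 65.22 dB SPL.

65.2 dB SPL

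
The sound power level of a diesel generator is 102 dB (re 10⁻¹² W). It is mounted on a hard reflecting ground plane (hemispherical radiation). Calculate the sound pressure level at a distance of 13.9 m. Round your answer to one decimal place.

71.2 dB

Free-field hemispherical radiation: L_p = L_w − 10·log₁₀(2π·r²), r = 13.9 m.
2π·r² = 1214 m², 10·log₁₀ of that is 30.842 dB.
L_p = 102 − 30.842 = 71.16 dB.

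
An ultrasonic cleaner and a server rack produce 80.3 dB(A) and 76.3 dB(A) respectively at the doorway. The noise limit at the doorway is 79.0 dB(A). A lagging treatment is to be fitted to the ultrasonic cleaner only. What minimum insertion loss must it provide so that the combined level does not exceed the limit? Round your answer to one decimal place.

The untreated sources together contribute 10^(76.3/10) = 4.266e+07, i.e. 76.30 dB(A).
The limit corresponds to 10^(79.0/10) = 7.943e+07; subtracting the fixed part leaves 3.677e+07 for the ultrasonic cleaner, i.e. 75.66 dB(A).
Required insertion loss = 80.3 − 75.66 = 4.64 dB.

4.6 dB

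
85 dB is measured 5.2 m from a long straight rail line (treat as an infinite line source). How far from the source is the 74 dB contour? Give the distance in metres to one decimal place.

65.5 m

For a line source L₁ − L₂ = 10·log₁₀(r₂/r₁), so r₂ = r₁·10^((L₁−L₂)/10).
r₂ = 5.2·10^((85−74)/10) = 5.2·10^(11.0/10) = 65.46 m.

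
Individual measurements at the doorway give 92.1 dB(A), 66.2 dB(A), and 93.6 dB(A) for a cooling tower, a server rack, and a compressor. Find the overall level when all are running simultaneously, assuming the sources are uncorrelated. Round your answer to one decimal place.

95.9 dB(A)

Incoherent sources combine by intensity addition: L_total = 10·log₁₀(Σ 10^(L_i/10)).
Σ 10^(L/10) = 10^(92.1/10) + 10^(66.2/10) + 10^(93.6/10) = 3.917e+09.
L_total = 10·log₁₀(3.917e+09) = 95.93 dB(A).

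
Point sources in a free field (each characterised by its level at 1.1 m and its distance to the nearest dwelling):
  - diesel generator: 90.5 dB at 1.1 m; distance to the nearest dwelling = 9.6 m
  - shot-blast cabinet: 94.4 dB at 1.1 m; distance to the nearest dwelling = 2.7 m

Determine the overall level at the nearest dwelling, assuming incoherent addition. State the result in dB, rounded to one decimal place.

Apply inverse-square spreading to bring every level to the receiver, then sum 10^(L/10).
diesel generator: 90.5 − 20·log₁₀(9.6/1.1) = 90.5 − 18.82 = 71.68 dB.
shot-blast cabinet: 94.4 − 20·log₁₀(2.7/1.1) = 94.4 − 7.80 = 86.60 dB.
Σ 10^(L/10) = 4.719e+08 → L_total = 10·log₁₀(4.719e+08) = 86.74 dB.

86.7 dB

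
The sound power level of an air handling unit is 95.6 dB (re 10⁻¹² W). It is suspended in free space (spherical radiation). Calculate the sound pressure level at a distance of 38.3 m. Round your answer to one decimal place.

Free-field spherical radiation: L_p = L_w − 10·log₁₀(4π·r²), r = 38.3 m.
4π·r² = 1.843e+04 m², 10·log₁₀ of that is 42.656 dB.
L_p = 95.6 − 42.656 = 52.94 dB.

52.9 dB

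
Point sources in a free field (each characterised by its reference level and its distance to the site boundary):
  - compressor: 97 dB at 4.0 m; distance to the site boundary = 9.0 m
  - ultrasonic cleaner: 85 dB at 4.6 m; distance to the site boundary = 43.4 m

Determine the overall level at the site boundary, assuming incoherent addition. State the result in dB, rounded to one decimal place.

90.0 dB

Apply inverse-square spreading to bring every level to the receiver, then sum 10^(L/10).
compressor: 97 − 20·log₁₀(9.0/4.0) = 97 − 7.04 = 89.96 dB.
ultrasonic cleaner: 85 − 20·log₁₀(43.4/4.6) = 85 − 19.49 = 65.51 dB.
Σ 10^(L/10) = 9.936e+08 → L_total = 10·log₁₀(9.936e+08) = 89.97 dB.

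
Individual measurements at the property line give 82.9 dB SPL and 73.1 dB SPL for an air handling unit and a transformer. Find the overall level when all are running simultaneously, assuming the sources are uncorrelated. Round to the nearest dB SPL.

83 dB SPL

For uncorrelated sources the intensities add, so convert each level to linear form, sum, and take 10·log₁₀ of the total.
Σ 10^(L/10) = 10^(82.9/10) + 10^(73.1/10) = 2.154e+08.
L_total = 10·log₁₀(2.154e+08) = 83.33 dB SPL.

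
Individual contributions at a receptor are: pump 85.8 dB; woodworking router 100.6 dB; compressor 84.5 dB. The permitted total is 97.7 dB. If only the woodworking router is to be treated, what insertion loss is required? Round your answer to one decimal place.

The untreated sources together contribute 10^(85.8/10) + 10^(84.5/10) = 6.620e+08, i.e. 88.21 dB.
The limit corresponds to 10^(97.7/10) = 5.888e+09; subtracting the fixed part leaves 5.226e+09 for the woodworking router, i.e. 97.18 dB.
Required insertion loss = 100.6 − 97.18 = 3.42 dB.

3.4 dB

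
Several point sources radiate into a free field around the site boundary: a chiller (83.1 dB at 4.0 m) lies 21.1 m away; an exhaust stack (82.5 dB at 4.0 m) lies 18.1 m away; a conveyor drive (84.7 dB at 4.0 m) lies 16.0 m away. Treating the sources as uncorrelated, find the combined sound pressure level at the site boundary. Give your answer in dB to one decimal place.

Apply inverse-square spreading to bring every level to the receiver, then sum 10^(L/10).
chiller: 83.1 − 20·log₁₀(21.1/4.0) = 83.1 − 14.44 = 68.66 dB.
exhaust stack: 82.5 − 20·log₁₀(18.1/4.0) = 82.5 − 13.11 = 69.39 dB.
conveyor drive: 84.7 − 20·log₁₀(16.0/4.0) = 84.7 − 12.04 = 72.66 dB.
Σ 10^(L/10) = 3.447e+07 → L_total = 10·log₁₀(3.447e+07) = 75.37 dB.

75.4 dB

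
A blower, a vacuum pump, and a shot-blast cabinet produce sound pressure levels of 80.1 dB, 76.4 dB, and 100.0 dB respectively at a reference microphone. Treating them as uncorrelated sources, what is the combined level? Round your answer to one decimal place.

100.1 dB

For uncorrelated sources the intensities add, so convert each level to linear form, sum, and take 10·log₁₀ of the total.
Σ 10^(L/10) = 10^(80.1/10) + 10^(76.4/10) + 10^(100.0/10) = 1.015e+10.
L_total = 10·log₁₀(1.015e+10) = 100.06 dB.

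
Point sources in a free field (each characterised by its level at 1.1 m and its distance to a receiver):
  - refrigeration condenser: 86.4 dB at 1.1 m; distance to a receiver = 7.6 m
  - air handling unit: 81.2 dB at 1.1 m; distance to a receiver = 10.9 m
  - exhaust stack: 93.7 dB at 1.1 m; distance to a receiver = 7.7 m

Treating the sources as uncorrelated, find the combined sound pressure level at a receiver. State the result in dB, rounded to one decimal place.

First find each source's level at the receiver (point-source: −20·log₁₀(r/r_ref)), then combine on an intensity basis.
refrigeration condenser: 86.4 − 20·log₁₀(7.6/1.1) = 86.4 − 16.79 = 69.61 dB.
air handling unit: 81.2 − 20·log₁₀(10.9/1.1) = 81.2 − 19.92 = 61.28 dB.
exhaust stack: 93.7 − 20·log₁₀(7.7/1.1) = 93.7 − 16.90 = 76.80 dB.
Σ 10^(L/10) = 5.833e+07 → L_total = 10·log₁₀(5.833e+07) = 77.66 dB.

77.7 dB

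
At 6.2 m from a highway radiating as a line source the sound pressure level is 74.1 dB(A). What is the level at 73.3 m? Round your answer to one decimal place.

Line-source attenuation: ΔL = 10·log₁₀(r₂/r₁) = 10·log₁₀(73.3/6.2) = 10.727 dB.
L₂ = 74.1 − 10·log₁₀(73.3/6.2) = 74.1 − 10.727 = 63.37 dB(A).

63.4 dB(A)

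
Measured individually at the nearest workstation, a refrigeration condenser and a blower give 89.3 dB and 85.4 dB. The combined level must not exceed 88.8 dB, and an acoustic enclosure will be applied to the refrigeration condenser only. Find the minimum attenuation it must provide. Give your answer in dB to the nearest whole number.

3 dB

Everything except the refrigeration condenser sums to 10^(85.4/10) = 3.467e+08 in linear terms, 85.40 dB.
The limit corresponds to 10^(88.8/10) = 7.586e+08; subtracting the fixed part leaves 4.118e+08 for the refrigeration condenser, i.e. 86.15 dB.
So the refrigeration condenser must be reduced from 89.3 to 86.15 dB: IL = 3.15 dB.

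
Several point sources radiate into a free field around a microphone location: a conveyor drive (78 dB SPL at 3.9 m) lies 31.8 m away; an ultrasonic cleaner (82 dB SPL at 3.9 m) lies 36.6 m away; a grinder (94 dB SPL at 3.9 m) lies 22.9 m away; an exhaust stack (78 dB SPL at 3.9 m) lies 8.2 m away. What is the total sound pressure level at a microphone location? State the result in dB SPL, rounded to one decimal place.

79.5 dB SPL

Apply inverse-square spreading to bring every level to the receiver, then sum 10^(L/10).
conveyor drive: 78 − 20·log₁₀(31.8/3.9) = 78 − 18.23 = 59.77 dB SPL.
ultrasonic cleaner: 82 − 20·log₁₀(36.6/3.9) = 82 − 19.45 = 62.55 dB SPL.
grinder: 94 − 20·log₁₀(22.9/3.9) = 94 − 15.38 = 78.62 dB SPL.
exhaust stack: 78 − 20·log₁₀(8.2/3.9) = 78 − 6.45 = 71.55 dB SPL.
Σ 10^(L/10) = 8.988e+07 → L_total = 10·log₁₀(8.988e+07) = 79.54 dB SPL.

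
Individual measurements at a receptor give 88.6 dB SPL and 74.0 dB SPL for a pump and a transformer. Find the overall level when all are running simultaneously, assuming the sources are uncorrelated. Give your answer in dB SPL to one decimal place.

88.7 dB SPL

Incoherent sources combine by intensity addition: L_total = 10·log₁₀(Σ 10^(L_i/10)).
Σ 10^(L/10) = 10^(88.6/10) + 10^(74.0/10) = 7.496e+08.
L_total = 10·log₁₀(7.496e+08) = 88.75 dB SPL.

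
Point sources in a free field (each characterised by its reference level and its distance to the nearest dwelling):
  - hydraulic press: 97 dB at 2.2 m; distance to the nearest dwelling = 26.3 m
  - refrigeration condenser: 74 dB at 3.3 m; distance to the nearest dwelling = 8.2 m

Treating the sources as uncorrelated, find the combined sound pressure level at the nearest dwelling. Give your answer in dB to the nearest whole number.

76 dB

Apply inverse-square spreading to bring every level to the receiver, then sum 10^(L/10).
hydraulic press: 97 − 20·log₁₀(26.3/2.2) = 97 − 21.55 = 75.45 dB.
refrigeration condenser: 74 − 20·log₁₀(8.2/3.3) = 74 − 7.91 = 66.09 dB.
Σ 10^(L/10) = 3.914e+07 → L_total = 10·log₁₀(3.914e+07) = 75.93 dB.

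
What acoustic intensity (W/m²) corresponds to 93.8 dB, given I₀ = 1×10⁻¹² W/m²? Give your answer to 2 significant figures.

L = 10·log₁₀(I/I₀) ⇒ I = I₀·10^(L/10) = 10⁻¹² × 10^9.38.

0.0024 W/m²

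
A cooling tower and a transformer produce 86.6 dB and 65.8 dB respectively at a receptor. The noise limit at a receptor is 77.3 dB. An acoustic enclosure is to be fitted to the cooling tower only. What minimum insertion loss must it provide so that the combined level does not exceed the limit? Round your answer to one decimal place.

Everything except the cooling tower sums to 10^(65.8/10) = 3.802e+06 in linear terms, 65.80 dB.
The limit corresponds to 10^(77.3/10) = 5.370e+07; subtracting the fixed part leaves 4.990e+07 for the cooling tower, i.e. 76.98 dB.
So the cooling tower must be reduced from 86.6 to 76.98 dB: IL = 9.62 dB.

9.6 dB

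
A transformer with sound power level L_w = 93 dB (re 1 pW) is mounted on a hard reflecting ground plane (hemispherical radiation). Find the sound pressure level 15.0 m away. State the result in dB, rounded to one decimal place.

Free-field hemispherical radiation: L_p = L_w − 10·log₁₀(2π·r²), r = 15.0 m.
2π·r² = 1414 m², 10·log₁₀ of that is 31.504 dB.
L_p = 93 − 31.504 = 61.50 dB.

61.5 dB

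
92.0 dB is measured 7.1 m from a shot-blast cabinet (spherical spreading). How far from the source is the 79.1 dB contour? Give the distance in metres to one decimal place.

The 12.9 dB drop corresponds to a distance ratio of 10^(12.9/20) for a point source.
r₂ = 7.1·10^((92.0−79.1)/20) = 7.1·10^(12.9/20) = 31.35 m.

31.4 m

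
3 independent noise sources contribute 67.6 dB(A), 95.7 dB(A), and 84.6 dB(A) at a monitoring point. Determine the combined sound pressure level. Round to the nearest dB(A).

96 dB(A)

For uncorrelated sources the intensities add, so convert each level to linear form, sum, and take 10·log₁₀ of the total.
Σ 10^(L/10) = 10^(67.6/10) + 10^(95.7/10) + 10^(84.6/10) = 4.010e+09.
L_total = 10·log₁₀(4.010e+09) = 96.03 dB(A).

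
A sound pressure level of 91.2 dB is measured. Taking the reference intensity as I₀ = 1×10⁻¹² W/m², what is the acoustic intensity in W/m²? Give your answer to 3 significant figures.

0.00132 W/m²

I = I₀·10^(L/10) = 10⁻¹² × 10^(91.2/10) = 10^(-2.880).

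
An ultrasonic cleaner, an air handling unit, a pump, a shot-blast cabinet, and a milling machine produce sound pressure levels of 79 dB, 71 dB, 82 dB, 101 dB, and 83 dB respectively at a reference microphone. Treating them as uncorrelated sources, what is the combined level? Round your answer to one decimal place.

101.2 dB

Incoherent sources combine by intensity addition: L_total = 10·log₁₀(Σ 10^(L_i/10)).
Σ 10^(L/10) = 10^(79/10) + 10^(71/10) + 10^(82/10) + 10^(101/10) + 10^(83/10) = 1.304e+10.
L_total = 10·log₁₀(1.304e+10) = 101.15 dB.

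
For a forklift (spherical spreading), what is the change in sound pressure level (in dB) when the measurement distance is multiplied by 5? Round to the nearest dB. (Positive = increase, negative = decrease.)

-14 dB

With spherical spreading the level changes by −20·log₁₀(r₂/r₁).
ΔL = −20·log₁₀(5) = -13.98 dB.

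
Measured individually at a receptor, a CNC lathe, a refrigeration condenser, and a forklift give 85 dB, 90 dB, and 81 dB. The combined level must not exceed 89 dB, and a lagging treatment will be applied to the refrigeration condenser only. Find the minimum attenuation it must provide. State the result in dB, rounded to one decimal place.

Fixed contribution from the other sources: Σ 10^(L/10) = 10^(85/10) + 10^(81/10) = 4.421e+08 (86.46 dB).
The limit corresponds to 10^(89/10) = 7.943e+08; subtracting the fixed part leaves 3.522e+08 for the refrigeration condenser, i.e. 85.47 dB.
Required insertion loss = 90 − 85.47 = 4.53 dB.

4.5 dB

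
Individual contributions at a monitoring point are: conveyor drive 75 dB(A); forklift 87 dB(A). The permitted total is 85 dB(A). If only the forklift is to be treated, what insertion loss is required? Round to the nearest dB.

2 dB

Fixed contribution from the other source: Σ 10^(L/10) = 10^(75/10) = 3.162e+07 (75.00 dB(A)).
To meet 85 dB(A) overall, the treated forklift may contribute at most 10^(85/10) − 3.162e+07 = 2.846e+08, i.e. 84.54 dB(A).
Required insertion loss = 87 − 84.54 = 2.46 dB.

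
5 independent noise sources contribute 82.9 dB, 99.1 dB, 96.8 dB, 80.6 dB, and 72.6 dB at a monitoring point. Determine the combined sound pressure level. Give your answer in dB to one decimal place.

101.2 dB

Incoherent sources combine by intensity addition: L_total = 10·log₁₀(Σ 10^(L_i/10)).
Σ 10^(L/10) = 10^(82.9/10) + 10^(99.1/10) + 10^(96.8/10) + 10^(80.6/10) + 10^(72.6/10) = 1.324e+10.
L_total = 10·log₁₀(1.324e+10) = 101.22 dB.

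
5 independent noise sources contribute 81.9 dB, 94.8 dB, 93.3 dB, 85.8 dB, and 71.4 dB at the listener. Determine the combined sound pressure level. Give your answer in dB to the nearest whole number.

For uncorrelated sources the intensities add, so convert each level to linear form, sum, and take 10·log₁₀ of the total.
Σ 10^(L/10) = 10^(81.9/10) + 10^(94.8/10) + 10^(93.3/10) + 10^(85.8/10) + 10^(71.4/10) = 5.707e+09.
L_total = 10·log₁₀(5.707e+09) = 97.56 dB.

98 dB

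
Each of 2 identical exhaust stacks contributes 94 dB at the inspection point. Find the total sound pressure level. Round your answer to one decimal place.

97.0 dB

With 2 equal, uncorrelated contributions the intensity is 2× that of one unit, giving a rise of 10·log₁₀ 2.
L_total = 94 + 10·log₁₀(2) = 94 + 3.010 = 97.01 dB.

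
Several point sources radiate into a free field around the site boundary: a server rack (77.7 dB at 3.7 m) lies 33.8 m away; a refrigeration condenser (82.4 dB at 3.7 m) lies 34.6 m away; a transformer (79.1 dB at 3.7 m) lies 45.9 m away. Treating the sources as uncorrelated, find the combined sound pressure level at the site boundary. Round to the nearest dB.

First find each source's level at the receiver (point-source: −20·log₁₀(r/r_ref)), then combine on an intensity basis.
server rack: 77.7 − 20·log₁₀(33.8/3.7) = 77.7 − 19.21 = 58.49 dB.
refrigeration condenser: 82.4 − 20·log₁₀(34.6/3.7) = 82.4 − 19.42 = 62.98 dB.
transformer: 79.1 − 20·log₁₀(45.9/3.7) = 79.1 − 21.87 = 57.23 dB.
Σ 10^(L/10) = 3.221e+06 → L_total = 10·log₁₀(3.221e+06) = 65.08 dB.

65 dB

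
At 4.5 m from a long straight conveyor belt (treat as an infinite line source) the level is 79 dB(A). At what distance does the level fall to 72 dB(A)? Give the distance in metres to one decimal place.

The 7.0 dB drop corresponds to a distance ratio of 10^(7.0/10) for a line source.
r₂ = 4.5·10^((79−72)/10) = 4.5·10^(7.0/10) = 22.55 m.

22.6 m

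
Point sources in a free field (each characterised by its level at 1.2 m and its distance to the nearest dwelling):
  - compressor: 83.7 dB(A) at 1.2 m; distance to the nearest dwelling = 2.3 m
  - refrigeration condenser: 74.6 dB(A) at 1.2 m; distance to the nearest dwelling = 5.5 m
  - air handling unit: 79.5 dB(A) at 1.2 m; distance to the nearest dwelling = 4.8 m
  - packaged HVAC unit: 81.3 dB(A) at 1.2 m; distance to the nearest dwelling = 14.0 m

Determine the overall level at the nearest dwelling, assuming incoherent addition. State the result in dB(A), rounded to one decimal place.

78.6 dB(A)

First find each source's level at the receiver (point-source: −20·log₁₀(r/r_ref)), then combine on an intensity basis.
compressor: 83.7 − 20·log₁₀(2.3/1.2) = 83.7 − 5.65 = 78.05 dB(A).
refrigeration condenser: 74.6 − 20·log₁₀(5.5/1.2) = 74.6 − 13.22 = 61.38 dB(A).
air handling unit: 79.5 − 20·log₁₀(4.8/1.2) = 79.5 − 12.04 = 67.46 dB(A).
packaged HVAC unit: 81.3 − 20·log₁₀(14.0/1.2) = 81.3 − 21.34 = 59.96 dB(A).
Σ 10^(L/10) = 7.175e+07 → L_total = 10·log₁₀(7.175e+07) = 78.56 dB(A).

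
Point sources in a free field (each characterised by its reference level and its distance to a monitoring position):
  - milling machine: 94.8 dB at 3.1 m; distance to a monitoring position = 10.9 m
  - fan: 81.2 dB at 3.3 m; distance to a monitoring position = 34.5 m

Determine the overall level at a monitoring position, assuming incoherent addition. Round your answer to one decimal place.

Apply inverse-square spreading to bring every level to the receiver, then sum 10^(L/10).
milling machine: 94.8 − 20·log₁₀(10.9/3.1) = 94.8 − 10.92 = 83.88 dB.
fan: 81.2 − 20·log₁₀(34.5/3.3) = 81.2 − 20.39 = 60.81 dB.
Σ 10^(L/10) = 2.455e+08 → L_total = 10·log₁₀(2.455e+08) = 83.90 dB.

83.9 dB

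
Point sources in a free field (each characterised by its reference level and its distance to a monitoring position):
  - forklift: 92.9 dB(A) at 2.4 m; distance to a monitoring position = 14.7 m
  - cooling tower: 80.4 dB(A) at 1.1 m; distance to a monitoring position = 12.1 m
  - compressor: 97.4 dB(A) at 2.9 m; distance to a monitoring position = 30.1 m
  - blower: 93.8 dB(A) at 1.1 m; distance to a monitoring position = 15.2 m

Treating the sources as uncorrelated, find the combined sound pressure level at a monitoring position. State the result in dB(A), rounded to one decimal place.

80.7 dB(A)

Apply inverse-square spreading to bring every level to the receiver, then sum 10^(L/10).
forklift: 92.9 − 20·log₁₀(14.7/2.4) = 92.9 − 15.74 = 77.16 dB(A).
cooling tower: 80.4 − 20·log₁₀(12.1/1.1) = 80.4 − 20.83 = 59.57 dB(A).
compressor: 97.4 − 20·log₁₀(30.1/2.9) = 97.4 − 20.32 = 77.08 dB(A).
blower: 93.8 − 20·log₁₀(15.2/1.1) = 93.8 − 22.81 = 70.99 dB(A).
Σ 10^(L/10) = 1.165e+08 → L_total = 10·log₁₀(1.165e+08) = 80.66 dB(A).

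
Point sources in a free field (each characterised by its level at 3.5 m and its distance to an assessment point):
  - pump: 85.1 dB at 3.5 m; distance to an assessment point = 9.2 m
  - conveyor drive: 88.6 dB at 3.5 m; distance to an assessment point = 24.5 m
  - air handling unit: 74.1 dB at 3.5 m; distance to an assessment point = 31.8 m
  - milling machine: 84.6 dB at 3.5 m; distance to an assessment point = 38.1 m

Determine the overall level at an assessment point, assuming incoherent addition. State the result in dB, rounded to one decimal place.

Propagate each source to the receiver with L = L_ref − 20·log₁₀(r/r_ref), then add intensities.
pump: 85.1 − 20·log₁₀(9.2/3.5) = 85.1 − 8.39 = 76.71 dB.
conveyor drive: 88.6 − 20·log₁₀(24.5/3.5) = 88.6 − 16.90 = 71.70 dB.
air handling unit: 74.1 − 20·log₁₀(31.8/3.5) = 74.1 − 19.17 = 54.93 dB.
milling machine: 84.6 − 20·log₁₀(38.1/3.5) = 84.6 − 20.74 = 63.86 dB.
Σ 10^(L/10) = 6.436e+07 → L_total = 10·log₁₀(6.436e+07) = 78.09 dB.

78.1 dB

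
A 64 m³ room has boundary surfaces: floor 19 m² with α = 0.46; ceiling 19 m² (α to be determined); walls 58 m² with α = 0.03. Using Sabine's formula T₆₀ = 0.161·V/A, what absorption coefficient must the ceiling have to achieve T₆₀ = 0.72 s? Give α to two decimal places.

From T₆₀ = 0.161·V/A, the target T₆₀ = 0.72 s needs A = 0.161·64/0.72 = 14.31 m².
Absorption from the other surfaces = 19·0.46 + 58·0.03 = 10.48 m², so the ceiling must supply 3.83 m² over 19 m².
α = 3.83/19 = 0.202.

0.20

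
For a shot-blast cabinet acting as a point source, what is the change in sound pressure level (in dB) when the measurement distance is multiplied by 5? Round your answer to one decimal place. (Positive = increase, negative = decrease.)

-14.0 dB

With spherical spreading the level changes by −20·log₁₀(r₂/r₁).
ΔL = −20·log₁₀(5) = -13.98 dB.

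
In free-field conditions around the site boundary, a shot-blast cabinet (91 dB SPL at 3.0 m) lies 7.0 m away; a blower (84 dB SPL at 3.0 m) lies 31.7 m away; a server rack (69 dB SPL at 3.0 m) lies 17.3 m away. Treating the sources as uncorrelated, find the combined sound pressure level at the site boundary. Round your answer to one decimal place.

Propagate each source to the receiver with L = L_ref − 20·log₁₀(r/r_ref), then add intensities.
shot-blast cabinet: 91 − 20·log₁₀(7.0/3.0) = 91 − 7.36 = 83.64 dB SPL.
blower: 84 − 20·log₁₀(31.7/3.0) = 84 − 20.48 = 63.52 dB SPL.
server rack: 69 − 20·log₁₀(17.3/3.0) = 69 − 15.22 = 53.78 dB SPL.
Σ 10^(L/10) = 2.337e+08 → L_total = 10·log₁₀(2.337e+08) = 83.69 dB SPL.

83.7 dB SPL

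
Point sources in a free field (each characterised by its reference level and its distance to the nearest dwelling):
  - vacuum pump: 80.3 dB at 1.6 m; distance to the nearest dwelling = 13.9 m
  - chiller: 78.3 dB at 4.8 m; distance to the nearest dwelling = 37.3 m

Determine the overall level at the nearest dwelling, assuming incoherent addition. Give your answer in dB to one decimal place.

First find each source's level at the receiver (point-source: −20·log₁₀(r/r_ref)), then combine on an intensity basis.
vacuum pump: 80.3 − 20·log₁₀(13.9/1.6) = 80.3 − 18.78 = 61.52 dB.
chiller: 78.3 − 20·log₁₀(37.3/4.8) = 78.3 − 17.81 = 60.49 dB.
Σ 10^(L/10) = 2.539e+06 → L_total = 10·log₁₀(2.539e+06) = 64.05 dB.

64.0 dB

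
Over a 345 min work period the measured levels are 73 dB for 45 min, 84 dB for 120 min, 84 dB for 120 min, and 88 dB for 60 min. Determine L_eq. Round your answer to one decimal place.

L_eq = 10·log₁₀[(1/T)·Σ tᵢ·10^(Lᵢ/10)] with T = 345 min.
Σ tᵢ·10^(Lᵢ/10) = 45·10^(73/10) + 120·10^(84/10) + 120·10^(84/10) + 60·10^(88/10) = 9.904e+10.
L_eq = 10·log₁₀(9.904e+10/345) = 84.58 dB.

84.6 dB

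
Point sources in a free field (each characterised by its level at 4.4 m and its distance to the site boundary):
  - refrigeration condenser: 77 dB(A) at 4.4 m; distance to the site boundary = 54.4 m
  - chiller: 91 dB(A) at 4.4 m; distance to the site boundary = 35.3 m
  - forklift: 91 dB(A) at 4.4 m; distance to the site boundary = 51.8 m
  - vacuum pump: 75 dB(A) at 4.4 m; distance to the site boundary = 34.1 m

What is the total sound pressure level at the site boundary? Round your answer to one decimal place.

74.7 dB(A)

Propagate each source to the receiver with L = L_ref − 20·log₁₀(r/r_ref), then add intensities.
refrigeration condenser: 77 − 20·log₁₀(54.4/4.4) = 77 − 21.84 = 55.16 dB(A).
chiller: 91 − 20·log₁₀(35.3/4.4) = 91 − 18.09 = 72.91 dB(A).
forklift: 91 − 20·log₁₀(51.8/4.4) = 91 − 21.42 = 69.58 dB(A).
vacuum pump: 75 − 20·log₁₀(34.1/4.4) = 75 − 17.79 = 57.21 dB(A).
Σ 10^(L/10) = 2.950e+07 → L_total = 10·log₁₀(2.950e+07) = 74.70 dB(A).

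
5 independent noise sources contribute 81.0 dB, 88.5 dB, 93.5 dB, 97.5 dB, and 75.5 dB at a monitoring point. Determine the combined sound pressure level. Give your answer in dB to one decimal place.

For uncorrelated sources the intensities add, so convert each level to linear form, sum, and take 10·log₁₀ of the total.
Σ 10^(L/10) = 10^(81.0/10) + 10^(88.5/10) + 10^(93.5/10) + 10^(97.5/10) + 10^(75.5/10) = 8.731e+09.
L_total = 10·log₁₀(8.731e+09) = 99.41 dB.

99.4 dB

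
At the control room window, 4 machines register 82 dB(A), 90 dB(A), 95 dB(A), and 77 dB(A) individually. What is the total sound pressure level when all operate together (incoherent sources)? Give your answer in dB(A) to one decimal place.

96.4 dB(A)

For uncorrelated sources the intensities add, so convert each level to linear form, sum, and take 10·log₁₀ of the total.
Σ 10^(L/10) = 10^(82/10) + 10^(90/10) + 10^(95/10) + 10^(77/10) = 4.371e+09.
L_total = 10·log₁₀(4.371e+09) = 96.41 dB(A).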